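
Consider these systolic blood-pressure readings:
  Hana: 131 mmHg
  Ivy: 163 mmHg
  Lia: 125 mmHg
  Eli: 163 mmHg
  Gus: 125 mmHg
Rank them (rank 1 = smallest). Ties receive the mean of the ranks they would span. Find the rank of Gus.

1.5

Sorted (ascending): 125, 125, 131, 163, 163
The 2 values of 125 occupy positions 1–2 → average rank (1+2)/2 = 1.5.
The 2 values of 163 occupy positions 4–5 → average rank (4+5)/2 = 4.5.
Gus has value 125 mmHg → rank 1.5.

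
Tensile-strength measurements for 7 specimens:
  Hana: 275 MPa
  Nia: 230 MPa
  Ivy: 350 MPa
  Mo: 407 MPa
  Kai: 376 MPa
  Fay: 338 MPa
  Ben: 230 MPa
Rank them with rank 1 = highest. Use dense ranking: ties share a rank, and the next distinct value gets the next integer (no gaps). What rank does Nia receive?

6

Sorted (descending): 407, 376, 350, 338, 275, 230, 230
The 2 values of 230 share dense rank 6.
Remaining distinct values take the next consecutive integers.
Nia has value 230 MPa → rank 6.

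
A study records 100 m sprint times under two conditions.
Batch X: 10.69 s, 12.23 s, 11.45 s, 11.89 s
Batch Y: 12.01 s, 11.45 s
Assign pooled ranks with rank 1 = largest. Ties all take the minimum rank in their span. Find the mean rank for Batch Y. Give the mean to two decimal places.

Sorted (descending): 12.23, 12.01, 11.89, 11.45, 11.45, 10.69
The 2 values of 11.45 occupy positions 4–5 → each gets rank 4.
Batch Y values → pooled ranks: 12.01→2, 11.45→4
Mean rank = (2 + 4) / 2 = 3.00

3.00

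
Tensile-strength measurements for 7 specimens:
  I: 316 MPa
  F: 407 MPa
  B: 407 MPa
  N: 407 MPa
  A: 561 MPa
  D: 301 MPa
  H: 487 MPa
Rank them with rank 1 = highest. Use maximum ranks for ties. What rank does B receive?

Sorted (descending): 561, 487, 407, 407, 407, 316, 301
The 3 values of 407 occupy positions 3–5 → each gets rank 5.
B has value 407 MPa → rank 5.

5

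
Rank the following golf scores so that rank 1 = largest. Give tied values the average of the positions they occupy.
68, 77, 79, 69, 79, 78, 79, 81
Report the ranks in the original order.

8, 6, 3, 7, 3, 5, 3, 1

Sorted (descending): 81, 79, 79, 79, 78, 77, 69, 68
The 3 values of 79 occupy positions 2–4 → average rank 3.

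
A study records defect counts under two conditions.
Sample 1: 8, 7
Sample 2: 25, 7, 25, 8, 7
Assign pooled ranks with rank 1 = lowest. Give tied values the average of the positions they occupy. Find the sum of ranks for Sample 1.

Sorted (ascending): 7, 7, 7, 8, 8, 25, 25
The 3 values of 7 occupy positions 1–3 → average rank 2.
The 2 values of 8 occupy positions 4–5 → average rank (4+5)/2 = 4.5.
The 2 values of 25 occupy positions 6–7 → average rank (6+7)/2 = 6.5.
Sample 1 values → pooled ranks: 8→4.5, 7→2
Rank sum = 4.5 + 2 = 6.5

6.5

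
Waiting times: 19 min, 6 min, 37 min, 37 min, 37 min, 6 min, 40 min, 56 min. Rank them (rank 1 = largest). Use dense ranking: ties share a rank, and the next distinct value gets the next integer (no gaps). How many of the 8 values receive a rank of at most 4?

Sorted (descending): 56, 40, 37, 37, 37, 19, 6, 6
The 3 values of 37 share dense rank 3.
The 2 values of 6 share dense rank 5.
Remaining distinct values take the next consecutive integers.
Ranks ≤ 4: {1, 2, 3, 3, 3, 4} → 6 values.

6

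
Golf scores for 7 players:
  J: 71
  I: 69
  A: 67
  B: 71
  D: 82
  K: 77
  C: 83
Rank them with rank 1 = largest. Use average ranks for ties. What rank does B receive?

Sorted (descending): 83, 82, 77, 71, 71, 69, 67
The 2 values of 71 occupy positions 4–5 → average rank (4+5)/2 = 4.5.
B has value 71 → rank 4.5.

4.5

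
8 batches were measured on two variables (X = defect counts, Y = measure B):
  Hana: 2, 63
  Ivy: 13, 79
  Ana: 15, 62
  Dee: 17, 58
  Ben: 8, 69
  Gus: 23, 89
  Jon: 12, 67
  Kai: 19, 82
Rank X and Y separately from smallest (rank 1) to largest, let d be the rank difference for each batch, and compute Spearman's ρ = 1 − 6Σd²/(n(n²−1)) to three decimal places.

0.381

Ranks of variable 1: 1, 4, 5, 6, 2, 8, 3, 7
Ranks of variable 2: 3, 6, 2, 1, 5, 8, 4, 7
d = r₁ − r₂: -2, -2, 3, 5, -3, 0, -1, 0
d²: 4, 4, 9, 25, 9, 0, 1, 0; Σd² = 52
ρ = 1 − 6·52/(8·63) = 1 − 312/504 = 0.381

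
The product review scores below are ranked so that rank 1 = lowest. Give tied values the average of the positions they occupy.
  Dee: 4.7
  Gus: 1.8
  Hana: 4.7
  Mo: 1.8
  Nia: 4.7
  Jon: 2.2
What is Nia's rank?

Sorted (ascending): 1.8, 1.8, 2.2, 4.7, 4.7, 4.7
The 2 values of 1.8 occupy positions 1–2 → average rank (1+2)/2 = 1.5.
The 3 values of 4.7 occupy positions 4–6 → average rank 5.
Nia has value 4.7 → rank 5.

5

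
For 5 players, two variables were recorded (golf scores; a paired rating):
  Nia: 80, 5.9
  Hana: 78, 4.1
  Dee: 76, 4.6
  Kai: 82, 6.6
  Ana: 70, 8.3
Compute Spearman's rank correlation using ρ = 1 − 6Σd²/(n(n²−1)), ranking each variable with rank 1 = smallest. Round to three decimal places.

Ranks of variable 1: 4, 3, 2, 5, 1
Ranks of variable 2: 3, 1, 2, 4, 5
d = r₁ − r₂: 1, 2, 0, 1, -4
d²: 1, 4, 0, 1, 16; Σd² = 22
ρ = 1 − 6·22/(5·24) = 1 − 132/120 = -0.100

-0.100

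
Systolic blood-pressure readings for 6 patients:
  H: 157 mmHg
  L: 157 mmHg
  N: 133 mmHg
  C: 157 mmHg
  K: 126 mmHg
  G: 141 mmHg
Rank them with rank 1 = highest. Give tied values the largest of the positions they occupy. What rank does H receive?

3

Sorted (descending): 157, 157, 157, 141, 133, 126
The 3 values of 157 occupy positions 1–3 → each gets rank 3.
H has value 157 mmHg → rank 3.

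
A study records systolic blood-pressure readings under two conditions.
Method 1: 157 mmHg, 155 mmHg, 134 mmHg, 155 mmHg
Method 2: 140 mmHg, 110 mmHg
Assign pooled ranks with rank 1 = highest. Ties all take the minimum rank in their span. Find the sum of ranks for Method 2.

10

Sorted (descending): 157, 155, 155, 140, 134, 110
The 2 values of 155 occupy positions 2–3 → each gets rank 2.
Method 2 values → pooled ranks: 140→4, 110→6
Rank sum = 4 + 6 = 10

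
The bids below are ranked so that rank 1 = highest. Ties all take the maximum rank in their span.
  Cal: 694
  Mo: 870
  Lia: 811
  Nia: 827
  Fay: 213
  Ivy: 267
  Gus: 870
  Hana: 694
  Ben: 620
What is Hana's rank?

Sorted (descending): 870, 870, 827, 811, 694, 694, 620, 267, 213
The 2 values of 870 occupy positions 1–2 → each gets rank 2.
The 2 values of 694 occupy positions 5–6 → each gets rank 6.
Hana has value 694 → rank 6.

6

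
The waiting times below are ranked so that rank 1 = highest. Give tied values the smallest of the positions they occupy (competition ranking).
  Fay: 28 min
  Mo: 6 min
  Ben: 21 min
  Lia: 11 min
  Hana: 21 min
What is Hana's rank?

2

Sorted (descending): 28, 21, 21, 11, 6
The 2 values of 21 occupy positions 2–3 → each gets rank 2.
Hana has value 21 min → rank 2.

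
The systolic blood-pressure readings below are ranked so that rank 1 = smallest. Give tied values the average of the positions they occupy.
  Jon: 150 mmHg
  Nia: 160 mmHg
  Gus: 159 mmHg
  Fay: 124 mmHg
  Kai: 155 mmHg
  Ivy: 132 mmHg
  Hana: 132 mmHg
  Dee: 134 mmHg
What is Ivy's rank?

2.5

Sorted (ascending): 124, 132, 132, 134, 150, 155, 159, 160
The 2 values of 132 occupy positions 2–3 → average rank (2+3)/2 = 2.5.
Ivy has value 132 mmHg → rank 2.5.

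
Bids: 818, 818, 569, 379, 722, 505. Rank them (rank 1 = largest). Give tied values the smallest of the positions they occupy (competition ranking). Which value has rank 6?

379

Sorted (descending): 818, 818, 722, 569, 505, 379
The 2 values of 818 occupy positions 1–2 → each gets rank 1.
Rank 6 → value 379.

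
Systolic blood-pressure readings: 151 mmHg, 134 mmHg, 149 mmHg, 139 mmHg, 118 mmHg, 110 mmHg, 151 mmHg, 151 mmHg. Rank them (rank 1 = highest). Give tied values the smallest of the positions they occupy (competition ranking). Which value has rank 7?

Sorted (descending): 151, 151, 151, 149, 139, 134, 118, 110
The 3 values of 151 occupy positions 1–3 → each gets rank 1.
Rank 7 → value 118.

118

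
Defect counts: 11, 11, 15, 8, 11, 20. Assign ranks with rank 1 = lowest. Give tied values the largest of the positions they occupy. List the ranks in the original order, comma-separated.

4, 4, 5, 1, 4, 6

Sorted (ascending): 8, 11, 11, 11, 15, 20
The 3 values of 11 occupy positions 2–4 → each gets rank 4.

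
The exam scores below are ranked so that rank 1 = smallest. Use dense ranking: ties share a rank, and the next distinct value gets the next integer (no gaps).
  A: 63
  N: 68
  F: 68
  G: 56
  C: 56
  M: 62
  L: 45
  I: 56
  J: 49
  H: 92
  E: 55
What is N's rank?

7

Sorted (ascending): 45, 49, 55, 56, 56, 56, 62, 63, 68, 68, 92
The 3 values of 56 share dense rank 4.
The 2 values of 68 share dense rank 7.
Remaining distinct values take the next consecutive integers.
N has value 68 → rank 7.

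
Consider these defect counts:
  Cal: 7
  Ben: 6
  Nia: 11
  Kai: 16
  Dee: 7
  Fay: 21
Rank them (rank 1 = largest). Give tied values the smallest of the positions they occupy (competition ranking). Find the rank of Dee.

Sorted (descending): 21, 16, 11, 7, 7, 6
The 2 values of 7 occupy positions 4–5 → each gets rank 4.
Dee has value 7 → rank 4.

4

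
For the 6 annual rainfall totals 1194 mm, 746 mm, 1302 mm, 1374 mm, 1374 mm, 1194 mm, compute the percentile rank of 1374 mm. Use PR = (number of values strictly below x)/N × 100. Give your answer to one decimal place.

66.7

N = 6.
Strictly below 1374: 4. Equal to 1374: 2.
PR = 4/6 × 100 = 66.7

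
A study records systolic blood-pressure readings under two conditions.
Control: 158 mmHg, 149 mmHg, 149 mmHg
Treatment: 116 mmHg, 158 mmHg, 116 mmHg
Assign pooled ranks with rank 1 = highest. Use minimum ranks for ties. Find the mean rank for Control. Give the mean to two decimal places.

2.33

Sorted (descending): 158, 158, 149, 149, 116, 116
The 2 values of 158 occupy positions 1–2 → each gets rank 1.
The 2 values of 149 occupy positions 3–4 → each gets rank 3.
The 2 values of 116 occupy positions 5–6 → each gets rank 5.
Control values → pooled ranks: 158→1, 149→3, 149→3
Mean rank = (1 + 3 + 3) / 3 = 2.33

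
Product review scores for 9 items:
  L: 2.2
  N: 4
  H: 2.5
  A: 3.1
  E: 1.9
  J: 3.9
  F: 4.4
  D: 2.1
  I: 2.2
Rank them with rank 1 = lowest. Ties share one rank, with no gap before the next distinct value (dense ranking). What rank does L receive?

Sorted (ascending): 1.9, 2.1, 2.2, 2.2, 2.5, 3.1, 3.9, 4, 4.4
The 2 values of 2.2 share dense rank 3.
Remaining distinct values take the next consecutive integers.
L has value 2.2 → rank 3.

3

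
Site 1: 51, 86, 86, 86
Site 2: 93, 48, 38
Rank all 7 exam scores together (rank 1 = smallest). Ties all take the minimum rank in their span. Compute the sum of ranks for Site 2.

Sorted (ascending): 38, 48, 51, 86, 86, 86, 93
The 3 values of 86 occupy positions 4–6 → each gets rank 4.
Site 2 values → pooled ranks: 93→7, 48→2, 38→1
Rank sum = 7 + 2 + 1 = 10

10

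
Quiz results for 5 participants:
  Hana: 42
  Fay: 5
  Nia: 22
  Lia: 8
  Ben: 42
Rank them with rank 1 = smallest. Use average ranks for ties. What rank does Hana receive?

4.5

Sorted (ascending): 5, 8, 22, 42, 42
The 2 values of 42 occupy positions 4–5 → average rank (4+5)/2 = 4.5.
Hana has value 42 → rank 4.5.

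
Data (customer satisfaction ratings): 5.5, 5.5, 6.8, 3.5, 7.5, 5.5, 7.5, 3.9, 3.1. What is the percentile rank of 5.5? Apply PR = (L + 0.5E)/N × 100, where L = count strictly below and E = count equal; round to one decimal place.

50.0

N = 9.
Strictly below 5.5: 3. Equal to 5.5: 3.
PR = (3 + 0.5·3)/9 × 100 = 50.0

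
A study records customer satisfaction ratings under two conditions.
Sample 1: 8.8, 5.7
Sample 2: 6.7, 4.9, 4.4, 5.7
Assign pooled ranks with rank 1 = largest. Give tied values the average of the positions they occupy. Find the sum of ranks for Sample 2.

16.5

Sorted (descending): 8.8, 6.7, 5.7, 5.7, 4.9, 4.4
The 2 values of 5.7 occupy positions 3–4 → average rank (3+4)/2 = 3.5.
Sample 2 values → pooled ranks: 6.7→2, 4.9→5, 4.4→6, 5.7→3.5
Rank sum = 2 + 5 + 6 + 3.5 = 16.5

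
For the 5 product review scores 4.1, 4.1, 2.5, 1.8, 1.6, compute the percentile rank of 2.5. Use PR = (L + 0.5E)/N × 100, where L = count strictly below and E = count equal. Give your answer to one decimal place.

N = 5.
Strictly below 2.5: 2. Equal to 2.5: 1.
PR = (2 + 0.5·1)/5 × 100 = 50.0

50.0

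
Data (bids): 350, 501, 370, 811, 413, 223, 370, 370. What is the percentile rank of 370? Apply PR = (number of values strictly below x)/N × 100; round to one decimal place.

25.0

N = 8.
Strictly below 370: 2. Equal to 370: 3.
PR = 2/8 × 100 = 25.0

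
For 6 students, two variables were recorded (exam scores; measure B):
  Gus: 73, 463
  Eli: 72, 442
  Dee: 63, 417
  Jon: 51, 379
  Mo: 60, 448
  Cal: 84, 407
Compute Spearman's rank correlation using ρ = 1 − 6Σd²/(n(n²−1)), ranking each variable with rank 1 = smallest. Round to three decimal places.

0.257

Ranks of variable 1: 5, 4, 3, 1, 2, 6
Ranks of variable 2: 6, 4, 3, 1, 5, 2
d = r₁ − r₂: -1, 0, 0, 0, -3, 4
d²: 1, 0, 0, 0, 9, 16; Σd² = 26
ρ = 1 − 6·26/(6·35) = 1 − 156/210 = 0.257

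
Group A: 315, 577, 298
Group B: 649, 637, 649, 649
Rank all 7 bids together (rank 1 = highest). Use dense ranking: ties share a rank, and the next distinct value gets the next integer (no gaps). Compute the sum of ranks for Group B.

Sorted (descending): 649, 649, 649, 637, 577, 315, 298
The 3 values of 649 share dense rank 1.
Remaining distinct values take the next consecutive integers.
Group B values → pooled ranks: 649→1, 637→2, 649→1, 649→1
Rank sum = 1 + 2 + 1 + 1 = 5

5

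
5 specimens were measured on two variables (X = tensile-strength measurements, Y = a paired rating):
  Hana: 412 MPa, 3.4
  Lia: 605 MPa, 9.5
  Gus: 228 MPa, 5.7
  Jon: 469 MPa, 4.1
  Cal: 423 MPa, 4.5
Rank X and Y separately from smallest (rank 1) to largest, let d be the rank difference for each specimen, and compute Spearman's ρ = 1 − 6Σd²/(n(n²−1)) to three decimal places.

0.300

Ranks of variable 1: 2, 5, 1, 4, 3
Ranks of variable 2: 1, 5, 4, 2, 3
d = r₁ − r₂: 1, 0, -3, 2, 0
d²: 1, 0, 9, 4, 0; Σd² = 14
ρ = 1 − 6·14/(5·24) = 1 − 84/120 = 0.300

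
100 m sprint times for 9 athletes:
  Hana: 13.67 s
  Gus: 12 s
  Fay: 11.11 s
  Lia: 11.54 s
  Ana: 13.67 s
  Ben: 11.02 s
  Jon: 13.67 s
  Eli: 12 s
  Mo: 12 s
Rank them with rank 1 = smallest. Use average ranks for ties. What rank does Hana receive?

Sorted (ascending): 11.02, 11.11, 11.54, 12, 12, 12, 13.67, 13.67, 13.67
The 3 values of 12 occupy positions 4–6 → average rank 5.
The 3 values of 13.67 occupy positions 7–9 → average rank 8.
Hana has value 13.67 s → rank 8.

8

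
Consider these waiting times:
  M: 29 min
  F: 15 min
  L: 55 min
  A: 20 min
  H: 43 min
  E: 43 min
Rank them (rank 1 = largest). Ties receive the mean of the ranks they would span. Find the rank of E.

Sorted (descending): 55, 43, 43, 29, 20, 15
The 2 values of 43 occupy positions 2–3 → average rank (2+3)/2 = 2.5.
E has value 43 min → rank 2.5.

2.5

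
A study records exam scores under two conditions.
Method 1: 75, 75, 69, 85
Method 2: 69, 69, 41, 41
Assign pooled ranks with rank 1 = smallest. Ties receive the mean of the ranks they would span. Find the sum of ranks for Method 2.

Sorted (ascending): 41, 41, 69, 69, 69, 75, 75, 85
The 2 values of 41 occupy positions 1–2 → average rank (1+2)/2 = 1.5.
The 3 values of 69 occupy positions 3–5 → average rank 4.
The 2 values of 75 occupy positions 6–7 → average rank (6+7)/2 = 6.5.
Method 2 values → pooled ranks: 69→4, 69→4, 41→1.5, 41→1.5
Rank sum = 4 + 4 + 1.5 + 1.5 = 11

11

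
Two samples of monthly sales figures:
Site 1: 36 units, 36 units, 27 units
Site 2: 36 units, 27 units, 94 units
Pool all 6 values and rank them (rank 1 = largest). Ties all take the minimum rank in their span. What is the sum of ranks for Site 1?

9

Sorted (descending): 94, 36, 36, 36, 27, 27
The 3 values of 36 occupy positions 2–4 → each gets rank 2.
The 2 values of 27 occupy positions 5–6 → each gets rank 5.
Site 1 values → pooled ranks: 36→2, 36→2, 27→5
Rank sum = 2 + 2 + 5 = 9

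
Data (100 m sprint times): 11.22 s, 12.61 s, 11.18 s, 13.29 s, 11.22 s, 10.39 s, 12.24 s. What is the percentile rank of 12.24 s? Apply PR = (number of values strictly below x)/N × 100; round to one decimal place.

57.1

N = 7.
Strictly below 12.24: 4. Equal to 12.24: 1.
PR = 4/7 × 100 = 57.1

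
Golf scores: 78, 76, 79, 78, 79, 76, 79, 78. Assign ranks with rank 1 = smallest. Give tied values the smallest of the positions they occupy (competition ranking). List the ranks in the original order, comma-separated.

3, 1, 6, 3, 6, 1, 6, 3

Sorted (ascending): 76, 76, 78, 78, 78, 79, 79, 79
The 2 values of 76 occupy positions 1–2 → each gets rank 1.
The 3 values of 78 occupy positions 3–5 → each gets rank 3.
The 3 values of 79 occupy positions 6–8 → each gets rank 6.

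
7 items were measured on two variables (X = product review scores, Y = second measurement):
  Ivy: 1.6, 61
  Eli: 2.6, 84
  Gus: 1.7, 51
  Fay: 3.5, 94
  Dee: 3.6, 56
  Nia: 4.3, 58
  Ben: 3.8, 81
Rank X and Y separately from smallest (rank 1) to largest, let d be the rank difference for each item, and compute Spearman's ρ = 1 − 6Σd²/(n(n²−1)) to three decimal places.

0.036

Ranks of variable 1: 1, 3, 2, 4, 5, 7, 6
Ranks of variable 2: 4, 6, 1, 7, 2, 3, 5
d = r₁ − r₂: -3, -3, 1, -3, 3, 4, 1
d²: 9, 9, 1, 9, 9, 16, 1; Σd² = 54
ρ = 1 − 6·54/(7·48) = 1 − 324/336 = 0.036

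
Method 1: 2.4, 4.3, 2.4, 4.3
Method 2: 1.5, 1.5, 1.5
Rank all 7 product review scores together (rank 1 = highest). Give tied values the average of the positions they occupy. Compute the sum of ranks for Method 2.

18

Sorted (descending): 4.3, 4.3, 2.4, 2.4, 1.5, 1.5, 1.5
The 2 values of 4.3 occupy positions 1–2 → average rank (1+2)/2 = 1.5.
The 2 values of 2.4 occupy positions 3–4 → average rank (3+4)/2 = 3.5.
The 3 values of 1.5 occupy positions 5–7 → average rank 6.
Method 2 values → pooled ranks: 1.5→6, 1.5→6, 1.5→6
Rank sum = 6 + 6 + 6 = 18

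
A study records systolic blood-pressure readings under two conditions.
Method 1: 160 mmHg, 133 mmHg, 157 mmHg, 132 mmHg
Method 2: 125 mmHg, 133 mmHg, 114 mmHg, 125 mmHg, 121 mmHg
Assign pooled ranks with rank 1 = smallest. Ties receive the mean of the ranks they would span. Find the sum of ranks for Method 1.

28.5

Sorted (ascending): 114, 121, 125, 125, 132, 133, 133, 157, 160
The 2 values of 125 occupy positions 3–4 → average rank (3+4)/2 = 3.5.
The 2 values of 133 occupy positions 6–7 → average rank (6+7)/2 = 6.5.
Method 1 values → pooled ranks: 160→9, 133→6.5, 157→8, 132→5
Rank sum = 9 + 6.5 + 8 + 5 = 28.5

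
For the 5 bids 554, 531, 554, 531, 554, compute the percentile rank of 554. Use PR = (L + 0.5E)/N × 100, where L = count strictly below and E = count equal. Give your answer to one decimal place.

N = 5.
Strictly below 554: 2. Equal to 554: 3.
PR = (2 + 0.5·3)/5 × 100 = 70.0

70.0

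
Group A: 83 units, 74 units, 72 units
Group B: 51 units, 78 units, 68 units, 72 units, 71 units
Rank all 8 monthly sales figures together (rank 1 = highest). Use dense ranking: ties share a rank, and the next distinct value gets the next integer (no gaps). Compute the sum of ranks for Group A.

Sorted (descending): 83, 78, 74, 72, 72, 71, 68, 51
The 2 values of 72 share dense rank 4.
Remaining distinct values take the next consecutive integers.
Group A values → pooled ranks: 83→1, 74→3, 72→4
Rank sum = 1 + 3 + 4 = 8

8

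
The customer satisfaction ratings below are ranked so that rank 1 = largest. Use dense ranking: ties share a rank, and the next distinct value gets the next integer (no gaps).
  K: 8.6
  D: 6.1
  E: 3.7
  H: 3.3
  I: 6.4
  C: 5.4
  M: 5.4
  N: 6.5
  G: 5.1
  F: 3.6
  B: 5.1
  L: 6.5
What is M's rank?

5

Sorted (descending): 8.6, 6.5, 6.5, 6.4, 6.1, 5.4, 5.4, 5.1, 5.1, 3.7, 3.6, 3.3
The 2 values of 6.5 share dense rank 2.
The 2 values of 5.4 share dense rank 5.
The 2 values of 5.1 share dense rank 6.
Remaining distinct values take the next consecutive integers.
M has value 5.4 → rank 5.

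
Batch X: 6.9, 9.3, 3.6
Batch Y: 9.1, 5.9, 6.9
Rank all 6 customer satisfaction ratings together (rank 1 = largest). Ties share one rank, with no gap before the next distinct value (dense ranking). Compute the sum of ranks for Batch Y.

Sorted (descending): 9.3, 9.1, 6.9, 6.9, 5.9, 3.6
The 2 values of 6.9 share dense rank 3.
Remaining distinct values take the next consecutive integers.
Batch Y values → pooled ranks: 9.1→2, 5.9→4, 6.9→3
Rank sum = 2 + 4 + 3 = 9

9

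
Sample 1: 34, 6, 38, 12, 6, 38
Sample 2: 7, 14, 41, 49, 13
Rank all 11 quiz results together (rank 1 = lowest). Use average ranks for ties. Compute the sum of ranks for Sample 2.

35

Sorted (ascending): 6, 6, 7, 12, 13, 14, 34, 38, 38, 41, 49
The 2 values of 6 occupy positions 1–2 → average rank (1+2)/2 = 1.5.
The 2 values of 38 occupy positions 8–9 → average rank (8+9)/2 = 8.5.
Sample 2 values → pooled ranks: 7→3, 14→6, 41→10, 49→11, 13→5
Rank sum = 3 + 6 + 10 + 11 + 5 = 35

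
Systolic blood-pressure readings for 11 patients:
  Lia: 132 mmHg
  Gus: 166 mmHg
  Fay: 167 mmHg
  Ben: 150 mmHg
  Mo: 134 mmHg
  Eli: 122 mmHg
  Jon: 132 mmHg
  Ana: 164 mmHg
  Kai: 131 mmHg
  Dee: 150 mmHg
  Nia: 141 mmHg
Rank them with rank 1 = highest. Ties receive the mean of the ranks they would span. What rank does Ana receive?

3

Sorted (descending): 167, 166, 164, 150, 150, 141, 134, 132, 132, 131, 122
The 2 values of 150 occupy positions 4–5 → average rank (4+5)/2 = 4.5.
The 2 values of 132 occupy positions 8–9 → average rank (8+9)/2 = 8.5.
Ana has value 164 mmHg → rank 3.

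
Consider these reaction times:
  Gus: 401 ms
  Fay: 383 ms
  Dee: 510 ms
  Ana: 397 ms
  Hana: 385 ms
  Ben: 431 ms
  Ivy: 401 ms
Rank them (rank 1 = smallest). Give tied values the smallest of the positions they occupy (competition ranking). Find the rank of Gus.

Sorted (ascending): 383, 385, 397, 401, 401, 431, 510
The 2 values of 401 occupy positions 4–5 → each gets rank 4.
Gus has value 401 ms → rank 4.

4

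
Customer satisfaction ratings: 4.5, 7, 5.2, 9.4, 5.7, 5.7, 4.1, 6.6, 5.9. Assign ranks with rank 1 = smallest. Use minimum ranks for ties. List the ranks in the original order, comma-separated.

2, 8, 3, 9, 4, 4, 1, 7, 6

Sorted (ascending): 4.1, 4.5, 5.2, 5.7, 5.7, 5.9, 6.6, 7, 9.4
The 2 values of 5.7 occupy positions 4–5 → each gets rank 4.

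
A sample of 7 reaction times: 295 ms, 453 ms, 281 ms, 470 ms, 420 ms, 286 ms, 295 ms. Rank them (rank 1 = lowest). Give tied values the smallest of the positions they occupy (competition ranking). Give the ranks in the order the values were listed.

3, 6, 1, 7, 5, 2, 3

Sorted (ascending): 281, 286, 295, 295, 420, 453, 470
The 2 values of 295 occupy positions 3–4 → each gets rank 3.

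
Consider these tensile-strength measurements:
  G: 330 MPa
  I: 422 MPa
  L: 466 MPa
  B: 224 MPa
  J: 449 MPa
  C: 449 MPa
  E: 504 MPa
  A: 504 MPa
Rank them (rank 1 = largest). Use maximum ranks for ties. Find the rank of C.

Sorted (descending): 504, 504, 466, 449, 449, 422, 330, 224
The 2 values of 504 occupy positions 1–2 → each gets rank 2.
The 2 values of 449 occupy positions 4–5 → each gets rank 5.
C has value 449 MPa → rank 5.

5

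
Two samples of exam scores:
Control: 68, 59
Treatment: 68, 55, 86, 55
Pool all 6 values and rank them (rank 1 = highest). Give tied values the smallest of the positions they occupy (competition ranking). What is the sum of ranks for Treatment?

Sorted (descending): 86, 68, 68, 59, 55, 55
The 2 values of 68 occupy positions 2–3 → each gets rank 2.
The 2 values of 55 occupy positions 5–6 → each gets rank 5.
Treatment values → pooled ranks: 68→2, 55→5, 86→1, 55→5
Rank sum = 2 + 5 + 1 + 5 = 13

13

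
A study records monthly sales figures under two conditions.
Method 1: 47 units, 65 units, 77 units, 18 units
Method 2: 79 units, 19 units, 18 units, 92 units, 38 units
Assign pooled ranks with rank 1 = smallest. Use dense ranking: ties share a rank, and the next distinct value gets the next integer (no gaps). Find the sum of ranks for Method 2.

Sorted (ascending): 18, 18, 19, 38, 47, 65, 77, 79, 92
The 2 values of 18 share dense rank 1.
Remaining distinct values take the next consecutive integers.
Method 2 values → pooled ranks: 79→7, 19→2, 18→1, 92→8, 38→3
Rank sum = 7 + 2 + 1 + 8 + 3 = 21

21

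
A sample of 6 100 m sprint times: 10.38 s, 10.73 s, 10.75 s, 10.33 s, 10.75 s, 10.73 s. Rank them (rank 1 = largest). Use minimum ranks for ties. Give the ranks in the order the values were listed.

5, 3, 1, 6, 1, 3

Sorted (descending): 10.75, 10.75, 10.73, 10.73, 10.38, 10.33
The 2 values of 10.75 occupy positions 1–2 → each gets rank 1.
The 2 values of 10.73 occupy positions 3–4 → each gets rank 3.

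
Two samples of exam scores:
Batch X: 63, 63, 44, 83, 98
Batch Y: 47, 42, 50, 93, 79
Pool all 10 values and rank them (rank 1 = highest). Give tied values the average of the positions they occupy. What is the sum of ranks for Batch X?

Sorted (descending): 98, 93, 83, 79, 63, 63, 50, 47, 44, 42
The 2 values of 63 occupy positions 5–6 → average rank (5+6)/2 = 5.5.
Batch X values → pooled ranks: 63→5.5, 63→5.5, 44→9, 83→3, 98→1
Rank sum = 5.5 + 5.5 + 9 + 3 + 1 = 24

24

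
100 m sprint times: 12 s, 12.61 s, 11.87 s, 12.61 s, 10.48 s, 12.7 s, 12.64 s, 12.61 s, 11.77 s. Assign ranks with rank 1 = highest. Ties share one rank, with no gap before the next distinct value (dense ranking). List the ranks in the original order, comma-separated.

4, 3, 5, 3, 7, 1, 2, 3, 6

Sorted (descending): 12.7, 12.64, 12.61, 12.61, 12.61, 12, 11.87, 11.77, 10.48
The 3 values of 12.61 share dense rank 3.
Remaining distinct values take the next consecutive integers.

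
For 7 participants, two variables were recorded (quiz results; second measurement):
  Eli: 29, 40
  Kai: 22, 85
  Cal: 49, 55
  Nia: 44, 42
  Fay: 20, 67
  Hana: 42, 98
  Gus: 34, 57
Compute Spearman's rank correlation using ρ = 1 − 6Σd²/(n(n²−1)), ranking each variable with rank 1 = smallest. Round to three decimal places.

Ranks of variable 1: 3, 2, 7, 6, 1, 5, 4
Ranks of variable 2: 1, 6, 3, 2, 5, 7, 4
d = r₁ − r₂: 2, -4, 4, 4, -4, -2, 0
d²: 4, 16, 16, 16, 16, 4, 0; Σd² = 72
ρ = 1 − 6·72/(7·48) = 1 − 432/336 = -0.286

-0.286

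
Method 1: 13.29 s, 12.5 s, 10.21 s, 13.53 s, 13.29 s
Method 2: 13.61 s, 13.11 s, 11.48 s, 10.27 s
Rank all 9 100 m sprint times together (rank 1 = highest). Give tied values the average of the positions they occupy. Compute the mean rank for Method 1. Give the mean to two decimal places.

Sorted (descending): 13.61, 13.53, 13.29, 13.29, 13.11, 12.5, 11.48, 10.27, 10.21
The 2 values of 13.29 occupy positions 3–4 → average rank (3+4)/2 = 3.5.
Method 1 values → pooled ranks: 13.29→3.5, 12.5→6, 10.21→9, 13.53→2, 13.29→3.5
Mean rank = (3.5 + 6 + 9 + 2 + 3.5) / 5 = 4.80

4.80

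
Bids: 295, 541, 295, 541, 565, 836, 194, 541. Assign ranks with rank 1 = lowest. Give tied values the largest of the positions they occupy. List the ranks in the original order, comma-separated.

Sorted (ascending): 194, 295, 295, 541, 541, 541, 565, 836
The 2 values of 295 occupy positions 2–3 → each gets rank 3.
The 3 values of 541 occupy positions 4–6 → each gets rank 6.

3, 6, 3, 6, 7, 8, 1, 6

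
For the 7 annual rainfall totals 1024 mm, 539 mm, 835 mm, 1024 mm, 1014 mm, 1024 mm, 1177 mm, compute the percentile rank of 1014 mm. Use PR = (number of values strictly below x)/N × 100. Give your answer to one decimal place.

28.6

N = 7.
Strictly below 1014: 2. Equal to 1014: 1.
PR = 2/7 × 100 = 28.6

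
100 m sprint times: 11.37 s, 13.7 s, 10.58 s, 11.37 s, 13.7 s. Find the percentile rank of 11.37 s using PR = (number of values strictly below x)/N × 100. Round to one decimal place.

N = 5.
Strictly below 11.37: 1. Equal to 11.37: 2.
PR = 1/5 × 100 = 20.0

20.0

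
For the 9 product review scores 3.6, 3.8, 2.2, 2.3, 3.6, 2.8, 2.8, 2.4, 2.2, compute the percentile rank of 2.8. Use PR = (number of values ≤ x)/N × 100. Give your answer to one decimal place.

66.7

N = 9.
Strictly below 2.8: 4. Equal to 2.8: 2.
PR = 6/9 × 100 = 66.7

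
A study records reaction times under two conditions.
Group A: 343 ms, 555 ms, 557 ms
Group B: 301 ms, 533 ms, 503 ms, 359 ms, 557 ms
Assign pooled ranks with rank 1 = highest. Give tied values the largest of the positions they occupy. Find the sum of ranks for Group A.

Sorted (descending): 557, 557, 555, 533, 503, 359, 343, 301
The 2 values of 557 occupy positions 1–2 → each gets rank 2.
Group A values → pooled ranks: 343→7, 555→3, 557→2
Rank sum = 7 + 3 + 2 = 12

12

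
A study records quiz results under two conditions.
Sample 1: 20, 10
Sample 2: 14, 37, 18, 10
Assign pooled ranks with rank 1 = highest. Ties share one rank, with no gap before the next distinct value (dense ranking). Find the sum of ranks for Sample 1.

7

Sorted (descending): 37, 20, 18, 14, 10, 10
The 2 values of 10 share dense rank 5.
Remaining distinct values take the next consecutive integers.
Sample 1 values → pooled ranks: 20→2, 10→5
Rank sum = 2 + 5 = 7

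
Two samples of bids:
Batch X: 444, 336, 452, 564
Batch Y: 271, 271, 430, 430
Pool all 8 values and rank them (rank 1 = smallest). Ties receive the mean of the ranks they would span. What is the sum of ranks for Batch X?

Sorted (ascending): 271, 271, 336, 430, 430, 444, 452, 564
The 2 values of 271 occupy positions 1–2 → average rank (1+2)/2 = 1.5.
The 2 values of 430 occupy positions 4–5 → average rank (4+5)/2 = 4.5.
Batch X values → pooled ranks: 444→6, 336→3, 452→7, 564→8
Rank sum = 6 + 3 + 7 + 8 = 24

24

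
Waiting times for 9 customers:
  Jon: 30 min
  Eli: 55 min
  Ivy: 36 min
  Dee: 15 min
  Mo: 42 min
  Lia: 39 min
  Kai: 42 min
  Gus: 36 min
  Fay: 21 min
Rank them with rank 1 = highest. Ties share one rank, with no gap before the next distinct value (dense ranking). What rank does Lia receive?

Sorted (descending): 55, 42, 42, 39, 36, 36, 30, 21, 15
The 2 values of 42 share dense rank 2.
The 2 values of 36 share dense rank 4.
Remaining distinct values take the next consecutive integers.
Lia has value 39 min → rank 3.

3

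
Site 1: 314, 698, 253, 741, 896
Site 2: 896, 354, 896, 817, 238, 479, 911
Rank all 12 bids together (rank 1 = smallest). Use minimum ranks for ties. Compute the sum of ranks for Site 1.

Sorted (ascending): 238, 253, 314, 354, 479, 698, 741, 817, 896, 896, 896, 911
The 3 values of 896 occupy positions 9–11 → each gets rank 9.
Site 1 values → pooled ranks: 314→3, 698→6, 253→2, 741→7, 896→9
Rank sum = 3 + 6 + 2 + 7 + 9 = 27

27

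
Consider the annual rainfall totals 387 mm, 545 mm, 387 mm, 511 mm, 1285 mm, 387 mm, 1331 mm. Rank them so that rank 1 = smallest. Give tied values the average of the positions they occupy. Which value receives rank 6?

Sorted (ascending): 387, 387, 387, 511, 545, 1285, 1331
The 3 values of 387 occupy positions 1–3 → average rank 2.
Rank 6 → value 1285.

1285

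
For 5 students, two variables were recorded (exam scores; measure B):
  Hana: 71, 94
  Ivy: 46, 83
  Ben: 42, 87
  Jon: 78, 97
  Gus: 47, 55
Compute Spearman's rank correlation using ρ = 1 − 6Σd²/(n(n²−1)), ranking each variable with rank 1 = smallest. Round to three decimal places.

Ranks of variable 1: 4, 2, 1, 5, 3
Ranks of variable 2: 4, 2, 3, 5, 1
d = r₁ − r₂: 0, 0, -2, 0, 2
d²: 0, 0, 4, 0, 4; Σd² = 8
ρ = 1 − 6·8/(5·24) = 1 − 48/120 = 0.600

0.600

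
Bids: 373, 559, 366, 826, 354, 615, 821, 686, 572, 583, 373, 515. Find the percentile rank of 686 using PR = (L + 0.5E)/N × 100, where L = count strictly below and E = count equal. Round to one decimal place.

79.2

N = 12.
Strictly below 686: 9. Equal to 686: 1.
PR = (9 + 0.5·1)/12 × 100 = 79.2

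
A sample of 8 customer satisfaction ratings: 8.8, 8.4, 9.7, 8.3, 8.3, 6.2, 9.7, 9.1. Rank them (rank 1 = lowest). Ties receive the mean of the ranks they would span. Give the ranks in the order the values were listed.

Sorted (ascending): 6.2, 8.3, 8.3, 8.4, 8.8, 9.1, 9.7, 9.7
The 2 values of 8.3 occupy positions 2–3 → average rank (2+3)/2 = 2.5.
The 2 values of 9.7 occupy positions 7–8 → average rank (7+8)/2 = 7.5.

5, 4, 7.5, 2.5, 2.5, 1, 7.5, 6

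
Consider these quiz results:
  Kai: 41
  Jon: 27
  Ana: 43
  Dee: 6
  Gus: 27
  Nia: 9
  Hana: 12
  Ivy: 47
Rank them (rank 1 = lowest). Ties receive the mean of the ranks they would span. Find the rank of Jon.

Sorted (ascending): 6, 9, 12, 27, 27, 41, 43, 47
The 2 values of 27 occupy positions 4–5 → average rank (4+5)/2 = 4.5.
Jon has value 27 → rank 4.5.

4.5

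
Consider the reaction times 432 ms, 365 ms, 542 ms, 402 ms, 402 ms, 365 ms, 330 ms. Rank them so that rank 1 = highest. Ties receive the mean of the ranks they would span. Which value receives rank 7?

330

Sorted (descending): 542, 432, 402, 402, 365, 365, 330
The 2 values of 402 occupy positions 3–4 → average rank (3+4)/2 = 3.5.
The 2 values of 365 occupy positions 5–6 → average rank (5+6)/2 = 5.5.
Rank 7 → value 330.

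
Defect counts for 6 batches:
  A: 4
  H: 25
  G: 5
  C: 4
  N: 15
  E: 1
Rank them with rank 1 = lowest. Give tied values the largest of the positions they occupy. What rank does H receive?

6

Sorted (ascending): 1, 4, 4, 5, 15, 25
The 2 values of 4 occupy positions 2–3 → each gets rank 3.
H has value 25 → rank 6.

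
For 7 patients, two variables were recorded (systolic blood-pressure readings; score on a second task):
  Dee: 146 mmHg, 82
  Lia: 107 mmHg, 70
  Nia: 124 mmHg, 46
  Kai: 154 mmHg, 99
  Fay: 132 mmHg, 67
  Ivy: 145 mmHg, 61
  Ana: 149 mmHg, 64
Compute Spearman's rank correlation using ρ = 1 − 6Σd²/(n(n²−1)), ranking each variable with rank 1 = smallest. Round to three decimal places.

0.429

Ranks of variable 1: 5, 1, 2, 7, 3, 4, 6
Ranks of variable 2: 6, 5, 1, 7, 4, 2, 3
d = r₁ − r₂: -1, -4, 1, 0, -1, 2, 3
d²: 1, 16, 1, 0, 1, 4, 9; Σd² = 32
ρ = 1 − 6·32/(7·48) = 1 − 192/336 = 0.429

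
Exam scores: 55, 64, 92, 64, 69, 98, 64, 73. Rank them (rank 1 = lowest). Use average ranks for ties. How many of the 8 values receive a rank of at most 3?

4

Sorted (ascending): 55, 64, 64, 64, 69, 73, 92, 98
The 3 values of 64 occupy positions 2–4 → average rank 3.
Ranks ≤ 3: {1, 3, 3, 3} → 4 values.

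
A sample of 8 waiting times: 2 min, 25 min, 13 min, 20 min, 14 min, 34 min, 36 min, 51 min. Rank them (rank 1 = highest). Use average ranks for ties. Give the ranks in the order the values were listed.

Sorted (descending): 51, 36, 34, 25, 20, 14, 13, 2
No ties — each value takes its position as its rank.

8, 4, 7, 5, 6, 3, 2, 1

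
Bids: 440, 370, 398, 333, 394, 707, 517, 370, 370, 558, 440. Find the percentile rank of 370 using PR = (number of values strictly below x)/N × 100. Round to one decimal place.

N = 11.
Strictly below 370: 1. Equal to 370: 3.
PR = 1/11 × 100 = 9.1

9.1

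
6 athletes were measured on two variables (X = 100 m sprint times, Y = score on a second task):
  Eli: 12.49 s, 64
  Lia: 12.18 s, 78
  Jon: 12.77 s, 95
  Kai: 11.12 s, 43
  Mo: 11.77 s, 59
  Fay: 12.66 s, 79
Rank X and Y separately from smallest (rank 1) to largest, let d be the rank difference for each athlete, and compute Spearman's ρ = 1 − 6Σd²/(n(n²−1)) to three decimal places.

0.943

Ranks of variable 1: 4, 3, 6, 1, 2, 5
Ranks of variable 2: 3, 4, 6, 1, 2, 5
d = r₁ − r₂: 1, -1, 0, 0, 0, 0
d²: 1, 1, 0, 0, 0, 0; Σd² = 2
ρ = 1 − 6·2/(6·35) = 1 − 12/210 = 0.943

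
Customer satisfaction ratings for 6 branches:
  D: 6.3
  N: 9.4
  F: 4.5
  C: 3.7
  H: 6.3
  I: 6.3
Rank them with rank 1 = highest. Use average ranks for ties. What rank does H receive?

3

Sorted (descending): 9.4, 6.3, 6.3, 6.3, 4.5, 3.7
The 3 values of 6.3 occupy positions 2–4 → average rank 3.
H has value 6.3 → rank 3.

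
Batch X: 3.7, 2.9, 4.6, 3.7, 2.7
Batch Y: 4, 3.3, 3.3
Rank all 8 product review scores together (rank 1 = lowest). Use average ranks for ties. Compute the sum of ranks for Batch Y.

14

Sorted (ascending): 2.7, 2.9, 3.3, 3.3, 3.7, 3.7, 4, 4.6
The 2 values of 3.3 occupy positions 3–4 → average rank (3+4)/2 = 3.5.
The 2 values of 3.7 occupy positions 5–6 → average rank (5+6)/2 = 5.5.
Batch Y values → pooled ranks: 4→7, 3.3→3.5, 3.3→3.5
Rank sum = 7 + 3.5 + 3.5 = 14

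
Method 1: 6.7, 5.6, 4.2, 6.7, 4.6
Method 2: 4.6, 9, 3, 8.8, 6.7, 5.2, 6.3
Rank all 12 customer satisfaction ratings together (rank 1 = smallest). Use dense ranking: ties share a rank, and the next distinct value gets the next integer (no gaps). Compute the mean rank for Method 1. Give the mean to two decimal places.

4.80

Sorted (ascending): 3, 4.2, 4.6, 4.6, 5.2, 5.6, 6.3, 6.7, 6.7, 6.7, 8.8, 9
The 2 values of 4.6 share dense rank 3.
The 3 values of 6.7 share dense rank 7.
Remaining distinct values take the next consecutive integers.
Method 1 values → pooled ranks: 6.7→7, 5.6→5, 4.2→2, 6.7→7, 4.6→3
Mean rank = (7 + 5 + 2 + 7 + 3) / 5 = 4.80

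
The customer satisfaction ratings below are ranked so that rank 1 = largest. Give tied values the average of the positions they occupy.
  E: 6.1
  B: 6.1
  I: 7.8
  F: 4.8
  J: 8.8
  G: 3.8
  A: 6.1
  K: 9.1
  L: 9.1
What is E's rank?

6

Sorted (descending): 9.1, 9.1, 8.8, 7.8, 6.1, 6.1, 6.1, 4.8, 3.8
The 2 values of 9.1 occupy positions 1–2 → average rank (1+2)/2 = 1.5.
The 3 values of 6.1 occupy positions 5–7 → average rank 6.
E has value 6.1 → rank 6.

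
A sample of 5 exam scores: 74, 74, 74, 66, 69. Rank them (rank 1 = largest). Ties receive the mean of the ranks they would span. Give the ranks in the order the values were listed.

2, 2, 2, 5, 4

Sorted (descending): 74, 74, 74, 69, 66
The 3 values of 74 occupy positions 1–3 → average rank 2.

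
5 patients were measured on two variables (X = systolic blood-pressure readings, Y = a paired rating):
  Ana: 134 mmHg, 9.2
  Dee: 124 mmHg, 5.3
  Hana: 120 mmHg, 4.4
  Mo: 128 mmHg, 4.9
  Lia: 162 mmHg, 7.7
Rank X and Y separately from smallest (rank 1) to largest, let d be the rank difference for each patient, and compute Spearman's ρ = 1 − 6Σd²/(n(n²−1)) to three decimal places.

Ranks of variable 1: 4, 2, 1, 3, 5
Ranks of variable 2: 5, 3, 1, 2, 4
d = r₁ − r₂: -1, -1, 0, 1, 1
d²: 1, 1, 0, 1, 1; Σd² = 4
ρ = 1 − 6·4/(5·24) = 1 − 24/120 = 0.800

0.800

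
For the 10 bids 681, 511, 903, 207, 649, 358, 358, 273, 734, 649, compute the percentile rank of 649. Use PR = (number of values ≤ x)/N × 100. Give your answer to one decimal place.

N = 10.
Strictly below 649: 5. Equal to 649: 2.
PR = 7/10 × 100 = 70.0

70.0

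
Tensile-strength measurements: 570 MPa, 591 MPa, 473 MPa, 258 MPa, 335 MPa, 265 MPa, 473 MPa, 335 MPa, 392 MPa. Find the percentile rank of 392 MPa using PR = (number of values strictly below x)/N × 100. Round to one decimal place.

44.4

N = 9.
Strictly below 392: 4. Equal to 392: 1.
PR = 4/9 × 100 = 44.4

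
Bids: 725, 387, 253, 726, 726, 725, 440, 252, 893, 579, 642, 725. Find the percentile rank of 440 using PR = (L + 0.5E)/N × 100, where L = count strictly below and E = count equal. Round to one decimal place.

29.2

N = 12.
Strictly below 440: 3. Equal to 440: 1.
PR = (3 + 0.5·1)/12 × 100 = 29.2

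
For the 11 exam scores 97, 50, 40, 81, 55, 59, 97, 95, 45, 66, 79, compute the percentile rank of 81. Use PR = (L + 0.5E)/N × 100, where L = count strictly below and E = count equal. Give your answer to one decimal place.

68.2

N = 11.
Strictly below 81: 7. Equal to 81: 1.
PR = (7 + 0.5·1)/11 × 100 = 68.2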